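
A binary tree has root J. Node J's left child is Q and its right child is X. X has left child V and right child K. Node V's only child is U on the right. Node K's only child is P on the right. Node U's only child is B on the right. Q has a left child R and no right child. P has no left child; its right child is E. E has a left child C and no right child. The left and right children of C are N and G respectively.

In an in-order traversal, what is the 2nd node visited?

In-order visits the left subtree, then the node, then the right subtree.
At J: go left to Q.
  At Q: go left to R.
    R is a leaf — visit R.
  Visit Q.
  At Q: no right child.
Visit J.
At J: go right to X.
  At X: go left to V.
    At V: no left child.
    Visit V.
    At V: go right to U.
      At U: no left child.
      Visit U.
      At U: go right to B.
        B is a leaf — visit B.
  Visit X.
  At X: go right to K.
    At K: no left child.
    Visit K.
    At K: go right to P.
      At P: no left child.
      Visit P.
      At P: go right to E.
        At E: go left to C.
          At C: go left to N.
            N is a leaf — visit N.
          Visit C.
          At C: go right to G.
            G is a leaf — visit G.
        Visit E.
        At E: no right child.
Full in-order sequence: R, Q, J, V, U, B, X, K, P, N, C, G, E.

Q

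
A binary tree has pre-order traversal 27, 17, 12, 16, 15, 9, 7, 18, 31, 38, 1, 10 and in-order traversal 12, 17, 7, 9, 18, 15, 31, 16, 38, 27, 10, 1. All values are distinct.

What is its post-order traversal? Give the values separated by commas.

12, 7, 18, 9, 31, 15, 38, 16, 17, 10, 1, 27

The first element of pre-order is the root; it splits in-order into left and right subtrees.
Root 27: left subtree has 9 nodes {12, 17, 7, 9, 18, 15, 31, 16, 38}, right has 2 {10, 1}.
  Root 17: left subtree has 1 node {12}, right has 7 {7, 9, 18, 15, 31, 16, 38}.
    Root 16: left subtree has 5 nodes {7, 9, 18, 15, 31}, right has 1 {38}.
      Root 15: left subtree has 3 nodes {7, 9, 18}, right has 1 {31}.
        Root 9: left subtree has 1 node {7}, right has 1 {18}.
  Root 1: left subtree has 1 node {10}, right has 0 { }.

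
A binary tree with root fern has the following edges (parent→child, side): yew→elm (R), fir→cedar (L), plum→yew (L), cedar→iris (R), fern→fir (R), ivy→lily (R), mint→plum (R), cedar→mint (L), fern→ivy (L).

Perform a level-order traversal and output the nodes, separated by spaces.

Level-order visits nodes level by level from the root, left to right within each level.
Level 0: fern
Level 1: ivy, fir
Level 2: lily, cedar
Level 3: mint, iris
Level 4: plum
Level 5: yew
Level 6: elm

fern ivy fir lily cedar mint iris plum yew elm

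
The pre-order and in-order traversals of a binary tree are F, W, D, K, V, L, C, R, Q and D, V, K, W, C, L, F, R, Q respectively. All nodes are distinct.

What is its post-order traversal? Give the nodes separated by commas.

V, K, D, C, L, W, Q, R, F

The first element of pre-order is the root; it splits in-order into left and right subtrees.
Root F: left subtree has 6 nodes {D, V, K, W, C, L}, right has 2 {R, Q}.
  Root W: left subtree has 3 nodes {D, V, K}, right has 2 {C, L}.
    Root D: left subtree has 0 nodes { }, right has 2 {V, K}.
      Root K: left subtree has 1 node {V}, right has 0 { }.
    Root L: left subtree has 1 node {C}, right has 0 { }.
  Root R: left subtree has 0 nodes { }, right has 1 {Q}.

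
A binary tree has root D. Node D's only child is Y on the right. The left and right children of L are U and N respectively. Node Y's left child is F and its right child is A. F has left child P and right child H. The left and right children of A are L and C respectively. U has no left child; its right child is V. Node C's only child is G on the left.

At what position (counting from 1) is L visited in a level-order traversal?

7

Level-order visits nodes level by level from the root, left to right within each level.
Level 0: D
Level 1: Y
Level 2: F, A
Level 3: P, H, L, C
Level 4: U, N, G
Level 5: V
Full level-order sequence: D, Y, F, A, P, H, L, C, U, N, G, V.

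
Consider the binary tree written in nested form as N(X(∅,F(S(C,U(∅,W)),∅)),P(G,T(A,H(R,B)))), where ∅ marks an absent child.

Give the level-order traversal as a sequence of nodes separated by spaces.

Level-order visits nodes level by level from the root, left to right within each level.
Level 0: N
Level 1: X, P
Level 2: F, G, T
Level 3: S, A, H
Level 4: C, U, R, B
Level 5: W

N X P F G T S A H C U R B W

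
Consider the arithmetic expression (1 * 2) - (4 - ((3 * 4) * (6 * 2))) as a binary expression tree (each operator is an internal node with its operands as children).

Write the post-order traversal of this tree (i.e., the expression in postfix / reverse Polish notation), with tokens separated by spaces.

1 2 * 4 3 4 * 6 2 * * - -

Post-order on an expression tree gives postfix notation: for each operator, emit left operand, right operand, then the operator.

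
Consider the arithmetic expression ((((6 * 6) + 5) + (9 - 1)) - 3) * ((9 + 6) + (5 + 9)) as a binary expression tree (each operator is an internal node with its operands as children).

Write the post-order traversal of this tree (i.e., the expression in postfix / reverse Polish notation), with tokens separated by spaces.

Post-order on an expression tree gives postfix notation: for each operator, emit left operand, right operand, then the operator.

6 6 * 5 + 9 1 - + 3 - 9 6 + 5 9 + + *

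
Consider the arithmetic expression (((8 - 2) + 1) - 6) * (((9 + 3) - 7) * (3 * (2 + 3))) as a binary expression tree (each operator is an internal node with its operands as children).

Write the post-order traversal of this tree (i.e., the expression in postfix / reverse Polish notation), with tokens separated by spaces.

8 2 - 1 + 6 - 9 3 + 7 - 3 2 3 + * * *

Post-order on an expression tree gives postfix notation: for each operator, emit left operand, right operand, then the operator.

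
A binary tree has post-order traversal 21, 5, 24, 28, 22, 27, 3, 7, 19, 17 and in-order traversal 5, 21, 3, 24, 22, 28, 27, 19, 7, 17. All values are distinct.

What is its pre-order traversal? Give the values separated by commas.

The last element of post-order is the root; it splits in-order into left and right subtrees.
Root 17: left subtree has 9 nodes {5, 21, 3, 24, 22, 28, 27, 19, 7}, right has 0 { }.
  Root 19: left subtree has 7 nodes {5, 21, 3, 24, 22, 28, 27}, right has 1 {7}.
    Root 3: left subtree has 2 nodes {5, 21}, right has 4 {24, 22, 28, 27}.
      Root 5: left subtree has 0 nodes { }, right has 1 {21}.
      Root 27: left subtree has 3 nodes {24, 22, 28}, right has 0 { }.
        Root 22: left subtree has 1 node {24}, right has 1 {28}.

17, 19, 3, 5, 21, 27, 22, 24, 28, 7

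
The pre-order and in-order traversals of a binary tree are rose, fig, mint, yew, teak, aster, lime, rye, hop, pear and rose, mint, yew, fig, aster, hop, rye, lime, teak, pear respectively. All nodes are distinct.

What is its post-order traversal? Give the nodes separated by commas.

The first element of pre-order is the root; it splits in-order into left and right subtrees.
Root rose: left subtree has 0 nodes { }, right has 9 {mint, yew, fig, aster, hop, rye, lime, teak, pear}.
  Root fig: left subtree has 2 nodes {mint, yew}, right has 6 {aster, hop, rye, lime, teak, pear}.
    Root mint: left subtree has 0 nodes { }, right has 1 {yew}.
    Root teak: left subtree has 4 nodes {aster, hop, rye, lime}, right has 1 {pear}.
      Root aster: left subtree has 0 nodes { }, right has 3 {hop, rye, lime}.
        Root lime: left subtree has 2 nodes {hop, rye}, right has 0 { }.
          Root rye: left subtree has 1 node {hop}, right has 0 { }.

yew, mint, hop, rye, lime, aster, pear, teak, fig, rose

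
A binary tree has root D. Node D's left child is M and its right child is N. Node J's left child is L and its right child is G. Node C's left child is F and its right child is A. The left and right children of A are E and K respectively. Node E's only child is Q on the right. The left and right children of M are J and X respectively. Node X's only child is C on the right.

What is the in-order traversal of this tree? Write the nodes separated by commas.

L, J, G, M, X, F, C, E, Q, A, K, D, N

In-order visits the left subtree, then the node, then the right subtree.
At D: go left to M.
  At M: go left to J.
    At J: go left to L.
      L is a leaf — visit L.
    Visit J.
    At J: go right to G.
      G is a leaf — visit G.
  Visit M.
  At M: go right to X.
    At X: no left child.
    Visit X.
    At X: go right to C.
      At C: go left to F.
        F is a leaf — visit F.
      Visit C.
      At C: go right to A.
        At A: go left to E.
          At E: no left child.
          Visit E.
          At E: go right to Q.
            Q is a leaf — visit Q.
        Visit A.
        At A: go right to K.
          K is a leaf — visit K.
Visit D.
At D: go right to N.
  N is a leaf — visit N.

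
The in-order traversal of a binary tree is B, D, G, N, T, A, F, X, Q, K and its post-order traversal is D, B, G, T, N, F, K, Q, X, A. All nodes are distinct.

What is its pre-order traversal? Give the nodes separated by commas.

A, N, G, B, D, T, X, F, Q, K

The last element of post-order is the root; it splits in-order into left and right subtrees.
Root A: left subtree has 5 nodes {B, D, G, N, T}, right has 4 {F, X, Q, K}.
  Root N: left subtree has 3 nodes {B, D, G}, right has 1 {T}.
    Root G: left subtree has 2 nodes {B, D}, right has 0 { }.
      Root B: left subtree has 0 nodes { }, right has 1 {D}.
  Root X: left subtree has 1 node {F}, right has 2 {Q, K}.
    Root Q: left subtree has 0 nodes { }, right has 1 {K}.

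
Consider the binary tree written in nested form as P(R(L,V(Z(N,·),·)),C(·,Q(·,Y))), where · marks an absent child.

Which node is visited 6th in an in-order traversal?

In-order visits the left subtree, then the node, then the right subtree.
At P: go left to R.
  At R: go left to L.
    L is a leaf — visit L.
  Visit R.
  At R: go right to V.
    At V: go left to Z.
      At Z: go left to N.
        N is a leaf — visit N.
      Visit Z.
      At Z: no right child.
    Visit V.
    At V: no right child.
Visit P.
At P: go right to C.
  At C: no left child.
  Visit C.
  At C: go right to Q.
    At Q: no left child.
    Visit Q.
    At Q: go right to Y.
      Y is a leaf — visit Y.
Full in-order sequence: L, R, N, Z, V, P, C, Q, Y.

P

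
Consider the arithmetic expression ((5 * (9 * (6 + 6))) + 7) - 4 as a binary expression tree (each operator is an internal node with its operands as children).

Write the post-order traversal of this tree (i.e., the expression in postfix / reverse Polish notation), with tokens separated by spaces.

Post-order on an expression tree gives postfix notation: for each operator, emit left operand, right operand, then the operator.

5 9 6 6 + * * 7 + 4 -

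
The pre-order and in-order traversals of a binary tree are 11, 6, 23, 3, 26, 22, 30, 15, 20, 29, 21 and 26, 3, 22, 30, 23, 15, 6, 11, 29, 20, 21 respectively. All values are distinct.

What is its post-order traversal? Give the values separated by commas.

26, 30, 22, 3, 15, 23, 6, 29, 21, 20, 11

The first element of pre-order is the root; it splits in-order into left and right subtrees.
Root 11: left subtree has 7 nodes {26, 3, 22, 30, 23, 15, 6}, right has 3 {29, 20, 21}.
  Root 6: left subtree has 6 nodes {26, 3, 22, 30, 23, 15}, right has 0 { }.
    Root 23: left subtree has 4 nodes {26, 3, 22, 30}, right has 1 {15}.
      Root 3: left subtree has 1 node {26}, right has 2 {22, 30}.
        Root 22: left subtree has 0 nodes { }, right has 1 {30}.
  Root 20: left subtree has 1 node {29}, right has 1 {21}.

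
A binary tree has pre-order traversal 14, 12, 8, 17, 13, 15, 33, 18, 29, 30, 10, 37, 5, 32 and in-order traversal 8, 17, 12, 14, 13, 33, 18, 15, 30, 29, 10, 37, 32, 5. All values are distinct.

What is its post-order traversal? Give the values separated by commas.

The first element of pre-order is the root; it splits in-order into left and right subtrees.
Root 14: left subtree has 3 nodes {8, 17, 12}, right has 10 {13, 33, 18, 15, 30, 29, 10, 37, 32, 5}.
  Root 12: left subtree has 2 nodes {8, 17}, right has 0 { }.
    Root 8: left subtree has 0 nodes { }, right has 1 {17}.
  Root 13: left subtree has 0 nodes { }, right has 9 {33, 18, 15, 30, 29, 10, 37, 32, 5}.
    Root 15: left subtree has 2 nodes {33, 18}, right has 6 {30, 29, 10, 37, 32, 5}.
      Root 33: left subtree has 0 nodes { }, right has 1 {18}.
      Root 29: left subtree has 1 node {30}, right has 4 {10, 37, 32, 5}.
        Root 10: left subtree has 0 nodes { }, right has 3 {37, 32, 5}.
          Root 37: left subtree has 0 nodes { }, right has 2 {32, 5}.
            Root 5: left subtree has 1 node {32}, right has 0 { }.

17, 8, 12, 18, 33, 30, 32, 5, 37, 10, 29, 15, 13, 14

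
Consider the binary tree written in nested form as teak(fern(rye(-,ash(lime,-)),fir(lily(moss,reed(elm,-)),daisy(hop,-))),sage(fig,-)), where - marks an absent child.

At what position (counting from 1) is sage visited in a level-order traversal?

3

Level-order visits nodes level by level from the root, left to right within each level.
Level 0: teak
Level 1: fern, sage
Level 2: rye, fir, fig
Level 3: ash, lily, daisy
Level 4: lime, moss, reed, hop
Level 5: elm
Full level-order sequence: teak, fern, sage, rye, fir, fig, ash, lily, daisy, lime, moss, reed, hop, elm.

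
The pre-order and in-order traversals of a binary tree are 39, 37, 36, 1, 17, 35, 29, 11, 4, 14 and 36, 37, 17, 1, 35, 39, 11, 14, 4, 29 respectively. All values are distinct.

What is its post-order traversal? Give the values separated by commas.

The first element of pre-order is the root; it splits in-order into left and right subtrees.
Root 39: left subtree has 5 nodes {36, 37, 17, 1, 35}, right has 4 {11, 14, 4, 29}.
  Root 37: left subtree has 1 node {36}, right has 3 {17, 1, 35}.
    Root 1: left subtree has 1 node {17}, right has 1 {35}.
  Root 29: left subtree has 3 nodes {11, 14, 4}, right has 0 { }.
    Root 11: left subtree has 0 nodes { }, right has 2 {14, 4}.
      Root 4: left subtree has 1 node {14}, right has 0 { }.

36, 17, 35, 1, 37, 14, 4, 11, 29, 39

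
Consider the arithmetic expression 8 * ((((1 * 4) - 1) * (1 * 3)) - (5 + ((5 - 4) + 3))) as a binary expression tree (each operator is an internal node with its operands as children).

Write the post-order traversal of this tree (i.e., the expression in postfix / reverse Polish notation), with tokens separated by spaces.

Post-order on an expression tree gives postfix notation: for each operator, emit left operand, right operand, then the operator.

8 1 4 * 1 - 1 3 * * 5 5 4 - 3 + + - *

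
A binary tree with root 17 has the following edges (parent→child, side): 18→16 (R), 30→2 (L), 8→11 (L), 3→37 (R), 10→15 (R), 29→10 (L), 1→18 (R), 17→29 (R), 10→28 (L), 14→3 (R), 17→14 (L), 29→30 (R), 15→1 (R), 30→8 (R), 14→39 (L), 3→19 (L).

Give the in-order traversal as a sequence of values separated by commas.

In-order visits the left subtree, then the node, then the right subtree.
At 17: go left to 14.
  At 14: go left to 39.
    39 is a leaf — visit 39.
  Visit 14.
  At 14: go right to 3.
    At 3: go left to 19.
      19 is a leaf — visit 19.
    Visit 3.
    At 3: go right to 37.
      37 is a leaf — visit 37.
Visit 17.
At 17: go right to 29.
  At 29: go left to 10.
    At 10: go left to 28.
      28 is a leaf — visit 28.
    Visit 10.
    At 10: go right to 15.
      At 15: no left child.
      Visit 15.
      At 15: go right to 1.
        At 1: no left child.
        Visit 1.
        At 1: go right to 18.
          At 18: no left child.
          Visit 18.
          At 18: go right to 16.
            16 is a leaf — visit 16.
  Visit 29.
  At 29: go right to 30.
    At 30: go left to 2.
      2 is a leaf — visit 2.
    Visit 30.
    At 30: go right to 8.
      At 8: go left to 11.
        11 is a leaf — visit 11.
      Visit 8.
      At 8: no right child.

39, 14, 19, 3, 37, 17, 28, 10, 15, 1, 18, 16, 29, 2, 30, 11, 8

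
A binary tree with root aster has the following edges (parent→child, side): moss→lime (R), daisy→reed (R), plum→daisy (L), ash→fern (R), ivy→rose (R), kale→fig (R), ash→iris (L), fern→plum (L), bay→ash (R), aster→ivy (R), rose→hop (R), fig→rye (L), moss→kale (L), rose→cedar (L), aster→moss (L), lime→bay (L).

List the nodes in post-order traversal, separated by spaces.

rye fig kale iris reed daisy plum fern ash bay lime moss cedar hop rose ivy aster

Post-order visits the left subtree, then the right subtree, then the node.
At aster: go left to moss.
  At moss: go left to kale.
    At kale: no left child.
    At kale: go right to fig.
      At fig: go left to rye.
        rye is a leaf — visit rye.
      At fig: no right child.
      Visit fig.
    Visit kale.
  At moss: go right to lime.
    At lime: go left to bay.
      At bay: no left child.
      At bay: go right to ash.
        At ash: go left to iris.
          iris is a leaf — visit iris.
        At ash: go right to fern.
          At fern: go left to plum.
            At plum: go left to daisy.
              At daisy: no left child.
              At daisy: go right to reed.
                reed is a leaf — visit reed.
              Visit daisy.
            At plum: no right child.
            Visit plum.
          At fern: no right child.
          Visit fern.
        Visit ash.
      Visit bay.
    At lime: no right child.
    Visit lime.
  Visit moss.
At aster: go right to ivy.
  At ivy: no left child.
  At ivy: go right to rose.
    At rose: go left to cedar.
      cedar is a leaf — visit cedar.
    At rose: go right to hop.
      hop is a leaf — visit hop.
    Visit rose.
  Visit ivy.
Visit aster.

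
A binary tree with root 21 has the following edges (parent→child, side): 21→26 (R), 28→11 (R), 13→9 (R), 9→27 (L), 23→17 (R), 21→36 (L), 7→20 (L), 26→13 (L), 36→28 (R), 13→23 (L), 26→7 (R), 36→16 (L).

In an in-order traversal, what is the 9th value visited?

27

In-order visits the left subtree, then the node, then the right subtree.
At 21: go left to 36.
  At 36: go left to 16.
    16 is a leaf — visit 16.
  Visit 36.
  At 36: go right to 28.
    At 28: no left child.
    Visit 28.
    At 28: go right to 11.
      11 is a leaf — visit 11.
Visit 21.
At 21: go right to 26.
  At 26: go left to 13.
    At 13: go left to 23.
      At 23: no left child.
      Visit 23.
      At 23: go right to 17.
        17 is a leaf — visit 17.
    Visit 13.
    At 13: go right to 9.
      At 9: go left to 27.
        27 is a leaf — visit 27.
      Visit 9.
      At 9: no right child.
  Visit 26.
  At 26: go right to 7.
    At 7: go left to 20.
      20 is a leaf — visit 20.
    Visit 7.
    At 7: no right child.
Full in-order sequence: 16, 36, 28, 11, 21, 23, 17, 13, 27, 9, 26, 20, 7.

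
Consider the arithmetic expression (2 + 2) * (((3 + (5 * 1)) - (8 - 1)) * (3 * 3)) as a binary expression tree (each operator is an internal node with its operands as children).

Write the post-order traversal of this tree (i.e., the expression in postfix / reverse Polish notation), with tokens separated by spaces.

2 2 + 3 5 1 * + 8 1 - - 3 3 * * *

Post-order on an expression tree gives postfix notation: for each operator, emit left operand, right operand, then the operator.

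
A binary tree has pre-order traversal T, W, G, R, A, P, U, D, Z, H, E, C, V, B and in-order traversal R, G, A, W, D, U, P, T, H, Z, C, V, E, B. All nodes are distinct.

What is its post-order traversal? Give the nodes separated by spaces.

R A G D U P W H V C B E Z T

The first element of pre-order is the root; it splits in-order into left and right subtrees.
Root T: left subtree has 7 nodes {R, G, A, W, D, U, P}, right has 6 {H, Z, C, V, E, B}.
  Root W: left subtree has 3 nodes {R, G, A}, right has 3 {D, U, P}.
    Root G: left subtree has 1 node {R}, right has 1 {A}.
    Root P: left subtree has 2 nodes {D, U}, right has 0 { }.
      Root U: left subtree has 1 node {D}, right has 0 { }.
  Root Z: left subtree has 1 node {H}, right has 4 {C, V, E, B}.
    Root E: left subtree has 2 nodes {C, V}, right has 1 {B}.
      Root C: left subtree has 0 nodes { }, right has 1 {V}.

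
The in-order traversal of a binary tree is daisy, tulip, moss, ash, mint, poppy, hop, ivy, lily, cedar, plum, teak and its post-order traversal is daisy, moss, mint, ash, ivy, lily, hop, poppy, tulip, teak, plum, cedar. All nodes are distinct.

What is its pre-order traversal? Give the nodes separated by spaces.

cedar tulip daisy poppy ash moss mint hop lily ivy plum teak

The last element of post-order is the root; it splits in-order into left and right subtrees.
Root cedar: left subtree has 9 nodes {daisy, tulip, moss, ash, mint, poppy, hop, ivy, lily}, right has 2 {plum, teak}.
  Root tulip: left subtree has 1 node {daisy}, right has 7 {moss, ash, mint, poppy, hop, ivy, lily}.
    Root poppy: left subtree has 3 nodes {moss, ash, mint}, right has 3 {hop, ivy, lily}.
      Root ash: left subtree has 1 node {moss}, right has 1 {mint}.
      Root hop: left subtree has 0 nodes { }, right has 2 {ivy, lily}.
        Root lily: left subtree has 1 node {ivy}, right has 0 { }.
  Root plum: left subtree has 0 nodes { }, right has 1 {teak}.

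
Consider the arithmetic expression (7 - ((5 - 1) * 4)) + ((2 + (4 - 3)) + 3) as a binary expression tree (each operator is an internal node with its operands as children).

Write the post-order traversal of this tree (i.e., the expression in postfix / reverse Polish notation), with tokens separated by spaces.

7 5 1 - 4 * - 2 4 3 - + 3 + +

Post-order on an expression tree gives postfix notation: for each operator, emit left operand, right operand, then the operator.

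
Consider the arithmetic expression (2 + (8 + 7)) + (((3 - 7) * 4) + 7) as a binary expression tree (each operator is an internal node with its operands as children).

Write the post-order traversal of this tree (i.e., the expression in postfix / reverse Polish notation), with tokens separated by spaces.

Post-order on an expression tree gives postfix notation: for each operator, emit left operand, right operand, then the operator.

2 8 7 + + 3 7 - 4 * 7 + +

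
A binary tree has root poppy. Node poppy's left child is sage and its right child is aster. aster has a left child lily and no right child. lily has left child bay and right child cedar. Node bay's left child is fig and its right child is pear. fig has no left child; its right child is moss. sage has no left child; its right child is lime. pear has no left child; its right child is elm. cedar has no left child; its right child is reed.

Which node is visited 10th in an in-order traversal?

cedar

In-order visits the left subtree, then the node, then the right subtree.
At poppy: go left to sage.
  At sage: no left child.
  Visit sage.
  At sage: go right to lime.
    lime is a leaf — visit lime.
Visit poppy.
At poppy: go right to aster.
  At aster: go left to lily.
    At lily: go left to bay.
      At bay: go left to fig.
        At fig: no left child.
        Visit fig.
        At fig: go right to moss.
          moss is a leaf — visit moss.
      Visit bay.
      At bay: go right to pear.
        At pear: no left child.
        Visit pear.
        At pear: go right to elm.
          elm is a leaf — visit elm.
    Visit lily.
    At lily: go right to cedar.
      At cedar: no left child.
      Visit cedar.
      At cedar: go right to reed.
        reed is a leaf — visit reed.
  Visit aster.
  At aster: no right child.
Full in-order sequence: sage, lime, poppy, fig, moss, bay, pear, elm, lily, cedar, reed, aster.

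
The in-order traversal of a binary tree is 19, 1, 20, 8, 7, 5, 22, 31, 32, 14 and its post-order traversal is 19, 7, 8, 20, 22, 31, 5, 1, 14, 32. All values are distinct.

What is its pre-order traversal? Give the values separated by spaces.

The last element of post-order is the root; it splits in-order into left and right subtrees.
Root 32: left subtree has 8 nodes {19, 1, 20, 8, 7, 5, 22, 31}, right has 1 {14}.
  Root 1: left subtree has 1 node {19}, right has 6 {20, 8, 7, 5, 22, 31}.
    Root 5: left subtree has 3 nodes {20, 8, 7}, right has 2 {22, 31}.
      Root 20: left subtree has 0 nodes { }, right has 2 {8, 7}.
        Root 8: left subtree has 0 nodes { }, right has 1 {7}.
      Root 31: left subtree has 1 node {22}, right has 0 { }.

32 1 19 5 20 8 7 31 22 14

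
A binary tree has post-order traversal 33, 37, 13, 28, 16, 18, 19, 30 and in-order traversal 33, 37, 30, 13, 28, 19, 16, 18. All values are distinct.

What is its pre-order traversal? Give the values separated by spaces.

30 37 33 19 28 13 18 16

The last element of post-order is the root; it splits in-order into left and right subtrees.
Root 30: left subtree has 2 nodes {33, 37}, right has 5 {13, 28, 19, 16, 18}.
  Root 37: left subtree has 1 node {33}, right has 0 { }.
  Root 19: left subtree has 2 nodes {13, 28}, right has 2 {16, 18}.
    Root 28: left subtree has 1 node {13}, right has 0 { }.
    Root 18: left subtree has 1 node {16}, right has 0 { }.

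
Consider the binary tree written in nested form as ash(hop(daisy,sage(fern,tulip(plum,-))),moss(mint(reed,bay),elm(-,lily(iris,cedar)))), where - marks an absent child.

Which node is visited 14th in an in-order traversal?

lily

In-order visits the left subtree, then the node, then the right subtree.
At ash: go left to hop.
  At hop: go left to daisy.
    daisy is a leaf — visit daisy.
  Visit hop.
  At hop: go right to sage.
    At sage: go left to fern.
      fern is a leaf — visit fern.
    Visit sage.
    At sage: go right to tulip.
      At tulip: go left to plum.
        plum is a leaf — visit plum.
      Visit tulip.
      At tulip: no right child.
Visit ash.
At ash: go right to moss.
  At moss: go left to mint.
    At mint: go left to reed.
      reed is a leaf — visit reed.
    Visit mint.
    At mint: go right to bay.
      bay is a leaf — visit bay.
  Visit moss.
  At moss: go right to elm.
    At elm: no left child.
    Visit elm.
    At elm: go right to lily.
      At lily: go left to iris.
        iris is a leaf — visit iris.
      Visit lily.
      At lily: go right to cedar.
        cedar is a leaf — visit cedar.
Full in-order sequence: daisy, hop, fern, sage, plum, tulip, ash, reed, mint, bay, moss, elm, iris, lily, cedar.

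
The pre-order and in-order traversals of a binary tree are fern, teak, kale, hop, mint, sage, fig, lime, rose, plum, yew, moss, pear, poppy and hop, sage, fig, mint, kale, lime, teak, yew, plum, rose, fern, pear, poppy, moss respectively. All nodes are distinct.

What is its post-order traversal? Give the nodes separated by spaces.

The first element of pre-order is the root; it splits in-order into left and right subtrees.
Root fern: left subtree has 10 nodes {hop, sage, fig, mint, kale, lime, teak, yew, plum, rose}, right has 3 {pear, poppy, moss}.
  Root teak: left subtree has 6 nodes {hop, sage, fig, mint, kale, lime}, right has 3 {yew, plum, rose}.
    Root kale: left subtree has 4 nodes {hop, sage, fig, mint}, right has 1 {lime}.
      Root hop: left subtree has 0 nodes { }, right has 3 {sage, fig, mint}.
        Root mint: left subtree has 2 nodes {sage, fig}, right has 0 { }.
          Root sage: left subtree has 0 nodes { }, right has 1 {fig}.
    Root rose: left subtree has 2 nodes {yew, plum}, right has 0 { }.
      Root plum: left subtree has 1 node {yew}, right has 0 { }.
  Root moss: left subtree has 2 nodes {pear, poppy}, right has 0 { }.
    Root pear: left subtree has 0 nodes { }, right has 1 {poppy}.

fig sage mint hop lime kale yew plum rose teak poppy pear moss fern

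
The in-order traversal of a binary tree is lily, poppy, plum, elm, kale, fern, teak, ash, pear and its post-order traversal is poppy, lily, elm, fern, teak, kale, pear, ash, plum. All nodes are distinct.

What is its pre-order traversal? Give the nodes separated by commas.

plum, lily, poppy, ash, kale, elm, teak, fern, pear

The last element of post-order is the root; it splits in-order into left and right subtrees.
Root plum: left subtree has 2 nodes {lily, poppy}, right has 6 {elm, kale, fern, teak, ash, pear}.
  Root lily: left subtree has 0 nodes { }, right has 1 {poppy}.
  Root ash: left subtree has 4 nodes {elm, kale, fern, teak}, right has 1 {pear}.
    Root kale: left subtree has 1 node {elm}, right has 2 {fern, teak}.
      Root teak: left subtree has 1 node {fern}, right has 0 { }.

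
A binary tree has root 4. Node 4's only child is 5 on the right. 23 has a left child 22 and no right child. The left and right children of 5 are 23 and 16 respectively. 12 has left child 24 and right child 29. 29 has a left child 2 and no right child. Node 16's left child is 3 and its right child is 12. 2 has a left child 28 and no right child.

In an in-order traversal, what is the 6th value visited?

16

In-order visits the left subtree, then the node, then the right subtree.
At 4: no left child.
Visit 4.
At 4: go right to 5.
  At 5: go left to 23.
    At 23: go left to 22.
      22 is a leaf — visit 22.
    Visit 23.
    At 23: no right child.
  Visit 5.
  At 5: go right to 16.
    At 16: go left to 3.
      3 is a leaf — visit 3.
    Visit 16.
    At 16: go right to 12.
      At 12: go left to 24.
        24 is a leaf — visit 24.
      Visit 12.
      At 12: go right to 29.
        At 29: go left to 2.
          At 2: go left to 28.
            28 is a leaf — visit 28.
          Visit 2.
          At 2: no right child.
        Visit 29.
        At 29: no right child.
Full in-order sequence: 4, 22, 23, 5, 3, 16, 24, 12, 28, 2, 29.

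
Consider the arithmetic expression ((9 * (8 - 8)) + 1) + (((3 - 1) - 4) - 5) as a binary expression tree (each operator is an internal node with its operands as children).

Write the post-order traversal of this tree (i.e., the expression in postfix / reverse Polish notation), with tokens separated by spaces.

9 8 8 - * 1 + 3 1 - 4 - 5 - +

Post-order on an expression tree gives postfix notation: for each operator, emit left operand, right operand, then the operator.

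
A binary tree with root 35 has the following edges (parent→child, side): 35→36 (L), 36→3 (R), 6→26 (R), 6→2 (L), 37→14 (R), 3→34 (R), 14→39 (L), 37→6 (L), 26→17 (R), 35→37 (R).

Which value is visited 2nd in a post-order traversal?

Post-order visits the left subtree, then the right subtree, then the node.
At 35: go left to 36.
  At 36: no left child.
  At 36: go right to 3.
    At 3: no left child.
    At 3: go right to 34.
      34 is a leaf — visit 34.
    Visit 3.
  Visit 36.
At 35: go right to 37.
  At 37: go left to 6.
    At 6: go left to 2.
      2 is a leaf — visit 2.
    At 6: go right to 26.
      At 26: no left child.
      At 26: go right to 17.
        17 is a leaf — visit 17.
      Visit 26.
    Visit 6.
  At 37: go right to 14.
    At 14: go left to 39.
      39 is a leaf — visit 39.
    At 14: no right child.
    Visit 14.
  Visit 37.
Visit 35.
Full post-order sequence: 34, 3, 36, 2, 17, 26, 6, 39, 14, 37, 35.

3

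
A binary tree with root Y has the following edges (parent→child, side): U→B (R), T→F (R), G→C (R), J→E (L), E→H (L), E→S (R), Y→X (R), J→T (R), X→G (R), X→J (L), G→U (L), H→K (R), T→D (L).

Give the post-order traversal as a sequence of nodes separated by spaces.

K H S E D F T J B U C G X Y

Post-order visits the left subtree, then the right subtree, then the node.
At Y: no left child.
At Y: go right to X.
  At X: go left to J.
    At J: go left to E.
      At E: go left to H.
        At H: no left child.
        At H: go right to K.
          K is a leaf — visit K.
        Visit H.
      At E: go right to S.
        S is a leaf — visit S.
      Visit E.
    At J: go right to T.
      At T: go left to D.
        D is a leaf — visit D.
      At T: go right to F.
        F is a leaf — visit F.
      Visit T.
    Visit J.
  At X: go right to G.
    At G: go left to U.
      At U: no left child.
      At U: go right to B.
        B is a leaf — visit B.
      Visit U.
    At G: go right to C.
      C is a leaf — visit C.
    Visit G.
  Visit X.
Visit Y.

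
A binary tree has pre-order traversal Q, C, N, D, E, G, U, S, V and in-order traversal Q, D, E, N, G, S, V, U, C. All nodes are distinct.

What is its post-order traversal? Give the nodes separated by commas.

E, D, V, S, U, G, N, C, Q

The first element of pre-order is the root; it splits in-order into left and right subtrees.
Root Q: left subtree has 0 nodes { }, right has 8 {D, E, N, G, S, V, U, C}.
  Root C: left subtree has 7 nodes {D, E, N, G, S, V, U}, right has 0 { }.
    Root N: left subtree has 2 nodes {D, E}, right has 4 {G, S, V, U}.
      Root D: left subtree has 0 nodes { }, right has 1 {E}.
      Root G: left subtree has 0 nodes { }, right has 3 {S, V, U}.
        Root U: left subtree has 2 nodes {S, V}, right has 0 { }.
          Root S: left subtree has 0 nodes { }, right has 1 {V}.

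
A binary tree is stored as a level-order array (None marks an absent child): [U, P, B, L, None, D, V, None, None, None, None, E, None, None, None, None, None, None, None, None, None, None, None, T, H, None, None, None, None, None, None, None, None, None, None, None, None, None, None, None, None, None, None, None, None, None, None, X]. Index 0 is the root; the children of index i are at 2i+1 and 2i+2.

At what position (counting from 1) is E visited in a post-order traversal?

6

Post-order visits the left subtree, then the right subtree, then the node.
At U: go left to P.
  At P: go left to L.
    L is a leaf — visit L.
  At P: no right child.
  Visit P.
At U: go right to B.
  At B: go left to D.
    At D: go left to E.
      At E: go left to T.
        At T: go left to X.
          X is a leaf — visit X.
        At T: no right child.
        Visit T.
      At E: go right to H.
        H is a leaf — visit H.
      Visit E.
    At D: no right child.
    Visit D.
  At B: go right to V.
    V is a leaf — visit V.
  Visit B.
Visit U.
Full post-order sequence: L, P, X, T, H, E, D, V, B, U.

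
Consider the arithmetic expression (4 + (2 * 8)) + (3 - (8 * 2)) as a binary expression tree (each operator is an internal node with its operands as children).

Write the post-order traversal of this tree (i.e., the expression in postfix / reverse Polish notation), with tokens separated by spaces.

Post-order on an expression tree gives postfix notation: for each operator, emit left operand, right operand, then the operator.

4 2 8 * + 3 8 2 * - +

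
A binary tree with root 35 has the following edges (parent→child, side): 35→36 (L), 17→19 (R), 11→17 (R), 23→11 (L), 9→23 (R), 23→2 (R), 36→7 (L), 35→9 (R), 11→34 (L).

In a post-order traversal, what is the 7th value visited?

Post-order visits the left subtree, then the right subtree, then the node.
At 35: go left to 36.
  At 36: go left to 7.
    7 is a leaf — visit 7.
  At 36: no right child.
  Visit 36.
At 35: go right to 9.
  At 9: no left child.
  At 9: go right to 23.
    At 23: go left to 11.
      At 11: go left to 34.
        34 is a leaf — visit 34.
      At 11: go right to 17.
        At 17: no left child.
        At 17: go right to 19.
          19 is a leaf — visit 19.
        Visit 17.
      Visit 11.
    At 23: go right to 2.
      2 is a leaf — visit 2.
    Visit 23.
  Visit 9.
Visit 35.
Full post-order sequence: 7, 36, 34, 19, 17, 11, 2, 23, 9, 35.

2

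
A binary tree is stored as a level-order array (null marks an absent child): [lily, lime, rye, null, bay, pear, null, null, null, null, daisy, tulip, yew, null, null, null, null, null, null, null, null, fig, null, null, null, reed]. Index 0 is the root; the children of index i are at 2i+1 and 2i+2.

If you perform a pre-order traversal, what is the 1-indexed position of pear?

Pre-order visits the node, then its left subtree, then its right subtree.
Visit lily.
At lily: go left to lime.
  Visit lime.
  At lime: no left child.
  At lime: go right to bay.
    Visit bay.
    At bay: no left child.
    At bay: go right to daisy.
      Visit daisy.
      At daisy: go left to fig.
        fig is a leaf — visit fig.
      At daisy: no right child.
At lily: go right to rye.
  Visit rye.
  At rye: go left to pear.
    Visit pear.
    At pear: go left to tulip.
      tulip is a leaf — visit tulip.
    At pear: go right to yew.
      Visit yew.
      At yew: go left to reed.
        reed is a leaf — visit reed.
      At yew: no right child.
  At rye: no right child.
Full pre-order sequence: lily, lime, bay, daisy, fig, rye, pear, tulip, yew, reed.

7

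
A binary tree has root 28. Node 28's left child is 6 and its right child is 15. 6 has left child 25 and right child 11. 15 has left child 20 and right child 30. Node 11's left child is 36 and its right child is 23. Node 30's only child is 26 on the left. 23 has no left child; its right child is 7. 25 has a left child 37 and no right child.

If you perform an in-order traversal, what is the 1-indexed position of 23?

6

In-order visits the left subtree, then the node, then the right subtree.
At 28: go left to 6.
  At 6: go left to 25.
    At 25: go left to 37.
      37 is a leaf — visit 37.
    Visit 25.
    At 25: no right child.
  Visit 6.
  At 6: go right to 11.
    At 11: go left to 36.
      36 is a leaf — visit 36.
    Visit 11.
    At 11: go right to 23.
      At 23: no left child.
      Visit 23.
      At 23: go right to 7.
        7 is a leaf — visit 7.
Visit 28.
At 28: go right to 15.
  At 15: go left to 20.
    20 is a leaf — visit 20.
  Visit 15.
  At 15: go right to 30.
    At 30: go left to 26.
      26 is a leaf — visit 26.
    Visit 30.
    At 30: no right child.
Full in-order sequence: 37, 25, 6, 36, 11, 23, 7, 28, 20, 15, 26, 30.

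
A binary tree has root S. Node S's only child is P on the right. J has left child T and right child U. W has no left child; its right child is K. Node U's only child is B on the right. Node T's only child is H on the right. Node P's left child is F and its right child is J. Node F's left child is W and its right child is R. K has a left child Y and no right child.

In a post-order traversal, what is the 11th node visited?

P

Post-order visits the left subtree, then the right subtree, then the node.
At S: no left child.
At S: go right to P.
  At P: go left to F.
    At F: go left to W.
      At W: no left child.
      At W: go right to K.
        At K: go left to Y.
          Y is a leaf — visit Y.
        At K: no right child.
        Visit K.
      Visit W.
    At F: go right to R.
      R is a leaf — visit R.
    Visit F.
  At P: go right to J.
    At J: go left to T.
      At T: no left child.
      At T: go right to H.
        H is a leaf — visit H.
      Visit T.
    At J: go right to U.
      At U: no left child.
      At U: go right to B.
        B is a leaf — visit B.
      Visit U.
    Visit J.
  Visit P.
Visit S.
Full post-order sequence: Y, K, W, R, F, H, T, B, U, J, P, S.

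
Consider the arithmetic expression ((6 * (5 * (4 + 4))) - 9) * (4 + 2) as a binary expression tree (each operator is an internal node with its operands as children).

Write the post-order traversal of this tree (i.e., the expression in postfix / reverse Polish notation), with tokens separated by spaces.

6 5 4 4 + * * 9 - 4 2 + *

Post-order on an expression tree gives postfix notation: for each operator, emit left operand, right operand, then the operator.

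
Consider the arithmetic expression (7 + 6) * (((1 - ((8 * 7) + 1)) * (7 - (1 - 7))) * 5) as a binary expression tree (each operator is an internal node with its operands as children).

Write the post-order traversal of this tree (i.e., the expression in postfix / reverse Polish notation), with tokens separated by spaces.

7 6 + 1 8 7 * 1 + - 7 1 7 - - * 5 * *

Post-order on an expression tree gives postfix notation: for each operator, emit left operand, right operand, then the operator.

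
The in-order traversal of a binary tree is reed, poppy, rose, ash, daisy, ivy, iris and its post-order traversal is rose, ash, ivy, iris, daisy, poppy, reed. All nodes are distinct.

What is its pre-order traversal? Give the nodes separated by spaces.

reed poppy daisy ash rose iris ivy

The last element of post-order is the root; it splits in-order into left and right subtrees.
Root reed: left subtree has 0 nodes { }, right has 6 {poppy, rose, ash, daisy, ivy, iris}.
  Root poppy: left subtree has 0 nodes { }, right has 5 {rose, ash, daisy, ivy, iris}.
    Root daisy: left subtree has 2 nodes {rose, ash}, right has 2 {ivy, iris}.
      Root ash: left subtree has 1 node {rose}, right has 0 { }.
      Root iris: left subtree has 1 node {ivy}, right has 0 { }.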